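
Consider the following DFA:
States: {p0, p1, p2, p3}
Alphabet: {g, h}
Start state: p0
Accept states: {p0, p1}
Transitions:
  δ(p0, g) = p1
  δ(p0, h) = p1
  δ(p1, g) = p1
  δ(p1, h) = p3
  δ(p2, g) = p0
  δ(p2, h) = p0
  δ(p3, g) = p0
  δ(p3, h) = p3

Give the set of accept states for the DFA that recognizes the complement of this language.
Complement accept states = All states \ Original accept states
= {p0, p1, p2, p3} \ {p0, p1}
{p2, p3}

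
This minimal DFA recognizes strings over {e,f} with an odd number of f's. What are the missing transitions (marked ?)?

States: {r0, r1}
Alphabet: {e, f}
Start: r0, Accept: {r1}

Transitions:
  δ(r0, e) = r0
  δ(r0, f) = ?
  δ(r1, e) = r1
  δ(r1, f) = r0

From the language and accept set, identify what each state tracks — r0: even number of f's so far; r1: odd number of f's so far.
Each missing δ(q, a) is the state matching the new tracked value after reading a.
δ(r0, f) = r1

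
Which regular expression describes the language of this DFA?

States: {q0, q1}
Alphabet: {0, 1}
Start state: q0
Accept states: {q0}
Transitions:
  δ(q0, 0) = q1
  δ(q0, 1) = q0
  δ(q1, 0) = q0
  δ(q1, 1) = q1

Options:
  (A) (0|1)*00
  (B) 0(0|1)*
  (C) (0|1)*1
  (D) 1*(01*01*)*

Check each option against the DFA on short strings; one disagreement eliminates an option:
  (A) (0|1)*00: on ε the DFA stays in q0 and accepts (q0 ∈ Accept), but the regex does not match it → eliminate
  (B) 0(0|1)*: on ε the DFA stays in q0 and accepts (q0 ∈ Accept), but the regex does not match it → eliminate
  (C) (0|1)*1: on ε the DFA stays in q0 and accepts (q0 ∈ Accept), but the regex does not match it → eliminate
  (D) 1*(01*01*)*: agrees with the DFA on every string of length ≤ 6
Only (D) is consistent with the DFA.
(D) 1*(01*01*)*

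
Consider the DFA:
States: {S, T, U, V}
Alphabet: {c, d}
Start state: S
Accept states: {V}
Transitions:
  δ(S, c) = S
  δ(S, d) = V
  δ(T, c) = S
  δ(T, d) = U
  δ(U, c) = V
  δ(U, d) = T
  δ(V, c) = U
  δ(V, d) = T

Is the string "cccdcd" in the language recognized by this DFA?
Processing string "cccdcd":
  S --c--> S
  S --c--> S
  S --c--> S
  S --d--> V
  V --c--> U
  U --d--> T
Final state: T
Accept states: {V}
No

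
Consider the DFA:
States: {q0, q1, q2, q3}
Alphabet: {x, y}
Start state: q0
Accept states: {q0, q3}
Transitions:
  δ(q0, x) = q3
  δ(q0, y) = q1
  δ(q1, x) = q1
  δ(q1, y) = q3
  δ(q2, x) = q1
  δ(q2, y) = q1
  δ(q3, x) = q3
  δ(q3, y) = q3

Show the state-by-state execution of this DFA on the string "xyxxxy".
read 'x': q0 → q3
  read 'y': q3 → q3
  read 'x': q3 → q3
  read 'x': q3 → q3
  read 'x': q3 → q3
  read 'y': q3 → q3
q0 -> q3 -> q3 -> q3 -> q3 -> q3 -> q3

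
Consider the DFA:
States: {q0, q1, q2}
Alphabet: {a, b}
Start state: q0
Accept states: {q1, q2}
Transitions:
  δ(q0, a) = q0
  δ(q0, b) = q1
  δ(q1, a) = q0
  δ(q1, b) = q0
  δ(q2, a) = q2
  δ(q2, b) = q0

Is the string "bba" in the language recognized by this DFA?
Processing string "bba":
  q0 --b--> q1
  q1 --b--> q0
  q0 --a--> q0
Final state: q0
Accept states: {q1, q2}
No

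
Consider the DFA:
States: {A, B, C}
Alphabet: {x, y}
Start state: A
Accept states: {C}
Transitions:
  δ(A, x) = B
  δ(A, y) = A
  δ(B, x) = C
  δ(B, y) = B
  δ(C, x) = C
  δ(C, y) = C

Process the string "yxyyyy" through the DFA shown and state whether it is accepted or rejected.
Processing string "yxyyyy":
  A --y--> A
  A --x--> B
  B --y--> B
  B --y--> B
  B --y--> B
  B --y--> B
Final state: B
Accept states: {C}
No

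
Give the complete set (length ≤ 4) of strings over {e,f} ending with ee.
ee, eee, fee, eeee, efee, feee, ffee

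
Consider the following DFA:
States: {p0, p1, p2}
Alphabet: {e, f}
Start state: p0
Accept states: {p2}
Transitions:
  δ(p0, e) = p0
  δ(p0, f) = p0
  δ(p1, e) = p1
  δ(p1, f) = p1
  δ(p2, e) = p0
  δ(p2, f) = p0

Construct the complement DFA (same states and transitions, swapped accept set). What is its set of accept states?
Complement accept states = All states \ Original accept states
= {p0, p1, p2} \ {p2}
{p0, p1}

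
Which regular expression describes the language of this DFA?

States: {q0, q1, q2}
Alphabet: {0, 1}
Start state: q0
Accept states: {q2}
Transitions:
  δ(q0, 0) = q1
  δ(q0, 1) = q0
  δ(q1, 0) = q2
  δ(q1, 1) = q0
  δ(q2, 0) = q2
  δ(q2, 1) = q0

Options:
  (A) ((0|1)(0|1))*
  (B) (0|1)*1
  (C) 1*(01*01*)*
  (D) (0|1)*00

Check each option against the DFA on short strings; one disagreement eliminates an option:
  (A) ((0|1)(0|1))*: on ε the DFA stays in q0 and rejects (q0 ∉ Accept), but the regex matches it → eliminate
  (B) (0|1)*1: on '1' the DFA goes q0 → q0 and rejects (q0 ∉ Accept), but the regex matches it → eliminate
  (C) 1*(01*01*)*: on ε the DFA stays in q0 and rejects (q0 ∉ Accept), but the regex matches it → eliminate
  (D) (0|1)*00: agrees with the DFA on every string of length ≤ 6
Only (D) is consistent with the DFA.
(D) (0|1)*00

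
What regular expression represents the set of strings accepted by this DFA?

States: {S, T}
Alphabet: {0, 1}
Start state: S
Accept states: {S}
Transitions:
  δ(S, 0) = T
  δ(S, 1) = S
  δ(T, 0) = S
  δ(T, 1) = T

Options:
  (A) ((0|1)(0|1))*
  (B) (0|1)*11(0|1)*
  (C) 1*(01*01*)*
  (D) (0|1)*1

Check each option against the DFA on short strings; one disagreement eliminates an option:
  (A) ((0|1)(0|1))*: on '1' the DFA goes S → S and accepts (S ∈ Accept), but the regex does not match it → eliminate
  (B) (0|1)*11(0|1)*: on ε the DFA stays in S and accepts (S ∈ Accept), but the regex does not match it → eliminate
  (C) 1*(01*01*)*: agrees with the DFA on every string of length ≤ 6
  (D) (0|1)*1: on ε the DFA stays in S and accepts (S ∈ Accept), but the regex does not match it → eliminate
Only (C) is consistent with the DFA.
(C) 1*(01*01*)*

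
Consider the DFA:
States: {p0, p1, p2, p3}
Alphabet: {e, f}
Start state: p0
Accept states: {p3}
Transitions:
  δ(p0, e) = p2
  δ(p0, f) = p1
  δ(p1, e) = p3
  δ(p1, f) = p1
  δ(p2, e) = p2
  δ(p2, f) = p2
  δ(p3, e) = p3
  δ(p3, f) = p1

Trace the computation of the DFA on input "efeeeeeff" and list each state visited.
read 'e': p0 → p2
  read 'f': p2 → p2
  read 'e': p2 → p2
  read 'e': p2 → p2
  read 'e': p2 → p2
  read 'e': p2 → p2
  read 'e': p2 → p2
  read 'f': p2 → p2
  read 'f': p2 → p2
p0 -> p2 -> p2 -> p2 -> p2 -> p2 -> p2 -> p2 -> p2 -> p2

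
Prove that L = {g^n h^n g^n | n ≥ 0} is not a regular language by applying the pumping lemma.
Assume L is regular with pumping length p. Idea: pumping the first g-block unbalances it against the other two.
Choose s = g^p h^p g^p ∈ L (|s| = 3p ≥ p). By the pumping lemma, s = xyz with |xy| ≤ p, |y| > 0, so y = g^k with k ≥ 1, inside the first g-block. Then xy²z = g^(p+k) h^p g^p. The first block has length p+k ≠ p, so the three block lengths are no longer equal and xy²z ∉ L.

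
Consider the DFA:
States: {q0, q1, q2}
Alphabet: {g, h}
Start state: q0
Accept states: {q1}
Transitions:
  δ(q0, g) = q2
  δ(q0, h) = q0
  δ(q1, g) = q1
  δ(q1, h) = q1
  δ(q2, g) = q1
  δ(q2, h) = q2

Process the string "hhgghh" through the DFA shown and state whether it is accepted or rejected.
Processing string "hhgghh":
  q0 --h--> q0
  q0 --h--> q0
  q0 --g--> q2
  q2 --g--> q1
  q1 --h--> q1
  q1 --h--> q1
Final state: q1
Accept states: {q1}
Yes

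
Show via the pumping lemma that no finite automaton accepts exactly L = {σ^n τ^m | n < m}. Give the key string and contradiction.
Assume L is regular with pumping length p. Idea: pumping up the σ-block makes the σ-count reach the τ-count.
Choose s = σ^p τ^(p+1) ∈ L. By the pumping lemma, s = xyz with |xy| ≤ p, |y| > 0, so y = σ^k with k ≥ 1. Then xy²z = σ^(p+k) τ^(p+1). Since p+k ≥ p+1, the number of σ's is no longer strictly less than the number of τ's, so xy²z ∉ L.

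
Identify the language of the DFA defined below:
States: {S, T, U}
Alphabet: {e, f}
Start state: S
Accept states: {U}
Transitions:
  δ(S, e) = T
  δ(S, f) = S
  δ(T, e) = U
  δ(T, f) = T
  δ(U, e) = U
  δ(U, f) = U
Testing a few strings:
  'e' → reject
  'eefe' → accept
  'ffe' → reject
  'ef' → reject
State roles: S=zero e's seen; T=one e seen; U=≥ two e's seen
All strings over {e,f} containing at least two e's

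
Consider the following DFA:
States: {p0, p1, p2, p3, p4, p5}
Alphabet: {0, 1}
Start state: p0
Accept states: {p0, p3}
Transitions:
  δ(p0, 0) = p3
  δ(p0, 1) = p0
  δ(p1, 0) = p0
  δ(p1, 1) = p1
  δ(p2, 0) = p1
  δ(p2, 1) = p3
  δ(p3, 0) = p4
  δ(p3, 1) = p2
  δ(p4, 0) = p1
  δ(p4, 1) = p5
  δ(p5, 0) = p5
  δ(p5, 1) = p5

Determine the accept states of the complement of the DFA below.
Complement accept states = All states \ Original accept states
= {p0, p1, p2, p3, p4, p5} \ {p0, p3}
{p1, p2, p4, p5}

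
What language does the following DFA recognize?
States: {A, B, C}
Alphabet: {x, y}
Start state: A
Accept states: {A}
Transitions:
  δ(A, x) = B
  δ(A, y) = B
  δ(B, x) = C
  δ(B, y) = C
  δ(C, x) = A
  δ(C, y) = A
Testing a few strings:
  'xxx' → accept
  'yx' → reject
  'yxy' → accept
  'x' → reject
State roles: A=length ≡ 0 (mod 3); B=length ≡ 1 (mod 3); C=length ≡ 2 (mod 3)
All strings over {x,y} whose length is a multiple of 3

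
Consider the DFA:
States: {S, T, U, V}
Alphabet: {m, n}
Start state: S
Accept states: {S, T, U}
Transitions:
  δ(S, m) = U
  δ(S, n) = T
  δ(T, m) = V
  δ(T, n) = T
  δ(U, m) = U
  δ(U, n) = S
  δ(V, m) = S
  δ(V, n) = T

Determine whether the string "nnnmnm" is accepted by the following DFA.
Processing string "nnnmnm":
  S --n--> T
  T --n--> T
  T --n--> T
  T --m--> V
  V --n--> T
  T --m--> V
Final state: V
Accept states: {S, T, U}
No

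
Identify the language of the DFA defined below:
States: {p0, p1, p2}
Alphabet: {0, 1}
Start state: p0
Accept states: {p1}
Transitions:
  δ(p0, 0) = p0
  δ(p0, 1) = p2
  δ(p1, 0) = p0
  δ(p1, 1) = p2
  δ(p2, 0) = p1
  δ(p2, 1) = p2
Testing a few strings:
  '0010' → accept
  '1' → reject
  '1001' → reject
  '1011' → reject
State roles: p0=no suffix match; p1=suffix is 10; p2=one trailing 1
All binary strings ending with 10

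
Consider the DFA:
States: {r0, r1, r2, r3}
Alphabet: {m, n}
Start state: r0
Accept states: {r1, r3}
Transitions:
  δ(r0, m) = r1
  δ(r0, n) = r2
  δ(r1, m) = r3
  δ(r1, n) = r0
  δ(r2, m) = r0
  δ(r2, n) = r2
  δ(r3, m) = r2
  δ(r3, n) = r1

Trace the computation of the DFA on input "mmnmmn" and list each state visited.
read 'm': r0 → r1
  read 'm': r1 → r3
  read 'n': r3 → r1
  read 'm': r1 → r3
  read 'm': r3 → r2
  read 'n': r2 → r2
r0 -> r1 -> r3 -> r1 -> r3 -> r2 -> r2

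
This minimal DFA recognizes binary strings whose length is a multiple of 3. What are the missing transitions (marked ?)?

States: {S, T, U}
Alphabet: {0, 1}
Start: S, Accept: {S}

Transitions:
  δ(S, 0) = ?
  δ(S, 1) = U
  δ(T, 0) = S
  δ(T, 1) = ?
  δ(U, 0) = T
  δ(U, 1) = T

From the language and accept set, identify what each state tracks — S: length ≡ 0 (mod 3); T: length ≡ 2 (mod 3); U: length ≡ 1 (mod 3).
Each missing δ(q, a) is the state matching the new tracked value after reading a.
δ(S, 0) = U; δ(T, 1) = S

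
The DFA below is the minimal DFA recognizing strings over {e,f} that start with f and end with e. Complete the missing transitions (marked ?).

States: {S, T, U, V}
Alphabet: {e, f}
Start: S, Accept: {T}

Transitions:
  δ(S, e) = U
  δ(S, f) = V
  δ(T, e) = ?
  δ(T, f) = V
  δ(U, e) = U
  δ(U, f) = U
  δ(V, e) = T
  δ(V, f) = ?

From the language and accept set, identify what each state tracks — S: no input read; T: started with f, last symbol e; U: started with e (dead); V: started with f, last symbol f.
Each missing δ(q, a) is the state matching the new tracked value after reading a.
δ(T, e) = T; δ(V, f) = V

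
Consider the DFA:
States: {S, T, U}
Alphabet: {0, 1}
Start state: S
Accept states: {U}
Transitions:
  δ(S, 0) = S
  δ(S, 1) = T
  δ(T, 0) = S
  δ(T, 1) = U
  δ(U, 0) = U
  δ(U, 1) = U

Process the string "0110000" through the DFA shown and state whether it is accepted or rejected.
Processing string "0110000":
  S --0--> S
  S --1--> T
  T --1--> U
  U --0--> U
  U --0--> U
  U --0--> U
  U --0--> U
Final state: U
Accept states: {U}
Yes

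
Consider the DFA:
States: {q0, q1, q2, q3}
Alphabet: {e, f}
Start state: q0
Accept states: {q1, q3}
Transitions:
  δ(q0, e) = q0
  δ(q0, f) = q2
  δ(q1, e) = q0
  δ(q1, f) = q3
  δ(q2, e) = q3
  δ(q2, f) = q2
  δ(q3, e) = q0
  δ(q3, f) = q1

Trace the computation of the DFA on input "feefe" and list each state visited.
read 'f': q0 → q2
  read 'e': q2 → q3
  read 'e': q3 → q0
  read 'f': q0 → q2
  read 'e': q2 → q3
q0 -> q2 -> q3 -> q0 -> q2 -> q3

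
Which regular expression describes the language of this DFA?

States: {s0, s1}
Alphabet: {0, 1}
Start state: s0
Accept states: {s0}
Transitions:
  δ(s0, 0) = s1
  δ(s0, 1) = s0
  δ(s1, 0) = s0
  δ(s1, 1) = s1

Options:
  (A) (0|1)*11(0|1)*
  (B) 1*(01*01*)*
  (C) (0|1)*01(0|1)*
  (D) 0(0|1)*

Check each option against the DFA on short strings; one disagreement eliminates an option:
  (A) (0|1)*11(0|1)*: on ε the DFA stays in s0 and accepts (s0 ∈ Accept), but the regex does not match it → eliminate
  (B) 1*(01*01*)*: agrees with the DFA on every string of length ≤ 6
  (C) (0|1)*01(0|1)*: on ε the DFA stays in s0 and accepts (s0 ∈ Accept), but the regex does not match it → eliminate
  (D) 0(0|1)*: on ε the DFA stays in s0 and accepts (s0 ∈ Accept), but the regex does not match it → eliminate
Only (B) is consistent with the DFA.
(B) 1*(01*01*)*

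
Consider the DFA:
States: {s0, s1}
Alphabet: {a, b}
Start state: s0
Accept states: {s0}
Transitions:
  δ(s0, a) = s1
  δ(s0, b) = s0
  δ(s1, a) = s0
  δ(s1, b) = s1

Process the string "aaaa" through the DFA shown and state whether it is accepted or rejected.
Processing string "aaaa":
  s0 --a--> s1
  s1 --a--> s0
  s0 --a--> s1
  s1 --a--> s0
Final state: s0
Accept states: {s0}
Yes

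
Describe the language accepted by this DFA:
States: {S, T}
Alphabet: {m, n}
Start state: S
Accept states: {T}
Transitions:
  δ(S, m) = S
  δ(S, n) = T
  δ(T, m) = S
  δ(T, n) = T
Testing a few strings:
  'nn' → accept
  'mnm' → reject
  'm' → reject
  'nnm' → reject
State roles: S=last symbol not n; T=last symbol is n
All strings over {m,n} ending with n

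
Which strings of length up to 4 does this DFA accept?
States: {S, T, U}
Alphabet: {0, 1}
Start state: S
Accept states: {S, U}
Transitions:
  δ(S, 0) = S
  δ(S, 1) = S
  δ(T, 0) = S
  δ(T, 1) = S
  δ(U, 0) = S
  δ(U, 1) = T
ε, 0, 1, 00, 01, 10, 11, 000, 001, 010, 011, 100, 101, 110, 111, 0000, 0001, 0010, 0011, 0100, 0101, 0110, 0111, 1000, 1001, 1010, 1011, 1100, 1101, 1110, 1111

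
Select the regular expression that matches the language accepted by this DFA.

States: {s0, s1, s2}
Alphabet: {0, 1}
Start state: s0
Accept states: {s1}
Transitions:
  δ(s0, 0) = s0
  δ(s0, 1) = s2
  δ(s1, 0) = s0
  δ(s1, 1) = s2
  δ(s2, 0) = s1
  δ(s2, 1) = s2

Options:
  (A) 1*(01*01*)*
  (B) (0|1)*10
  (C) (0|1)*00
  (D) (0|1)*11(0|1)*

Check each option against the DFA on short strings; one disagreement eliminates an option:
  (A) 1*(01*01*)*: on ε the DFA stays in s0 and rejects (s0 ∉ Accept), but the regex matches it → eliminate
  (B) (0|1)*10: agrees with the DFA on every string of length ≤ 6
  (C) (0|1)*00: on '00' the DFA goes s0 → s0 → s0 and rejects (s0 ∉ Accept), but the regex matches it → eliminate
  (D) (0|1)*11(0|1)*: on '10' the DFA goes s0 → s2 → s1 and accepts (s1 ∈ Accept), but the regex does not match it → eliminate
Only (B) is consistent with the DFA.
(B) (0|1)*10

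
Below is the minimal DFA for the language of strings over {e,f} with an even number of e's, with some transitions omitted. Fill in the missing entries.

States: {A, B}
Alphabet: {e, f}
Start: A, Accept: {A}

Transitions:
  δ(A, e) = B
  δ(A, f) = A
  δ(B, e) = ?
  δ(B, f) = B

From the language and accept set, identify what each state tracks — A: even number of e's so far; B: odd number of e's so far.
Each missing δ(q, a) is the state matching the new tracked value after reading a.
δ(B, e) = A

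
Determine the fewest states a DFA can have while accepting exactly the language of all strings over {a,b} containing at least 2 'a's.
By Myhill–Nerode, count the distinguishable equivalence classes: 3 classes — having seen 0, 1, or ≥2 copies of 'a'; any two classes i < j (j ≤ 2) are distinguished by the string a^(2−j), which takes class j to 2 copies (accepted) but leaves class i below 2 (rejected).
3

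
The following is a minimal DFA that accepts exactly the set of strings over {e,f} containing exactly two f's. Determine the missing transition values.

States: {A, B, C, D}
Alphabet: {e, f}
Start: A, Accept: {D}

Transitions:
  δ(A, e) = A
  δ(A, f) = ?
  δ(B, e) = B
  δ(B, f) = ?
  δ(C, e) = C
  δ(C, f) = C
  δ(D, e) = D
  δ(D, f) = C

From the language and accept set, identify what each state tracks — A: zero f's; B: one f; C: ≥ three f's (dead); D: two f's.
Each missing δ(q, a) is the state matching the new tracked value after reading a.
δ(A, f) = B; δ(B, f) = D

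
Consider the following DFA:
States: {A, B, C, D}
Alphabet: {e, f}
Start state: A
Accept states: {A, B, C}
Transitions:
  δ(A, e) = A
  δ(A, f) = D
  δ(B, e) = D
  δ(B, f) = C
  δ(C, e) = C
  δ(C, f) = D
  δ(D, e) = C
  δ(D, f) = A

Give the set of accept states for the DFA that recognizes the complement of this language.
Complement accept states = All states \ Original accept states
= {A, B, C, D} \ {A, B, C}
{D}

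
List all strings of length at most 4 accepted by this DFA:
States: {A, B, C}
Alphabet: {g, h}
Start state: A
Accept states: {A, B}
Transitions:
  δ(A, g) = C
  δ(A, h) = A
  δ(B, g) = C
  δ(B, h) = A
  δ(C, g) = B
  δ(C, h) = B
ε, h, gg, gh, hh, ggh, ghh, hgg, hgh, hhh, gggg, gggh, gghh, ghgg, ghgh, ghhh, hggh, hghh, hhgg, hhgh, hhhh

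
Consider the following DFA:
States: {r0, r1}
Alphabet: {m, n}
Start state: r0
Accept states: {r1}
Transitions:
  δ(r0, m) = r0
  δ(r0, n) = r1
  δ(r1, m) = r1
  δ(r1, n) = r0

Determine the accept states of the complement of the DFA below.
Complement accept states = All states \ Original accept states
= {r0, r1} \ {r1}
{r0}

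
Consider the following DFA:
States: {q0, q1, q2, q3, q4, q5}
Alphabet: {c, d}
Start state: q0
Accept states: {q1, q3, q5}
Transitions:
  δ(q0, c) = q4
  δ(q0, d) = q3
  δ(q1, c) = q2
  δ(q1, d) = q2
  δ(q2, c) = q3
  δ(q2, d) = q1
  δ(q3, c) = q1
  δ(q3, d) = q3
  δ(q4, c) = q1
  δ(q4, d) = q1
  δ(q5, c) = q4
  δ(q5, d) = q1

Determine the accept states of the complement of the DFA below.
Complement accept states = All states \ Original accept states
= {q0, q1, q2, q3, q4, q5} \ {q1, q3, q5}
{q0, q2, q4}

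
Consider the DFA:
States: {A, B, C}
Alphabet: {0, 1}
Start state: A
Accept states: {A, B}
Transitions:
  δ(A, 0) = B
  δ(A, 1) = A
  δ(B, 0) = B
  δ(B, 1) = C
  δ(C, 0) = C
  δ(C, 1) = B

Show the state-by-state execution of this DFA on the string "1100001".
read '1': A → A
  read '1': A → A
  read '0': A → B
  read '0': B → B
  read '0': B → B
  read '0': B → B
  read '1': B → C
A -> A -> A -> B -> B -> B -> B -> C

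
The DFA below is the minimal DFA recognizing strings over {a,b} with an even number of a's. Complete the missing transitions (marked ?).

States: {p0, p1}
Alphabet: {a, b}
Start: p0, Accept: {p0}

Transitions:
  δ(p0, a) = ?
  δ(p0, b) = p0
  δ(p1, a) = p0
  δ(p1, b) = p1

From the language and accept set, identify what each state tracks — p0: even number of a's so far; p1: odd number of a's so far.
Each missing δ(q, a) is the state matching the new tracked value after reading a.
δ(p0, a) = p1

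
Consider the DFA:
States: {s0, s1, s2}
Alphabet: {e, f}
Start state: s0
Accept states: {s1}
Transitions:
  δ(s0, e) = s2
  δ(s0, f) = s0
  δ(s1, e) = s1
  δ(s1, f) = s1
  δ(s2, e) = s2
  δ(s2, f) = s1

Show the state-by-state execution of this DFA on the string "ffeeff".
read 'f': s0 → s0
  read 'f': s0 → s0
  read 'e': s0 → s2
  read 'e': s2 → s2
  read 'f': s2 → s1
  read 'f': s1 → s1
s0 -> s0 -> s0 -> s2 -> s2 -> s1 -> s1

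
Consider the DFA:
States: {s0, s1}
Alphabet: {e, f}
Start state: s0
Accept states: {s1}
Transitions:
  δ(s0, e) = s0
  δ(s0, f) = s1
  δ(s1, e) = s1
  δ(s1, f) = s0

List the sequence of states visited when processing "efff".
read 'e': s0 → s0
  read 'f': s0 → s1
  read 'f': s1 → s0
  read 'f': s0 → s1
s0 -> s0 -> s1 -> s0 -> s1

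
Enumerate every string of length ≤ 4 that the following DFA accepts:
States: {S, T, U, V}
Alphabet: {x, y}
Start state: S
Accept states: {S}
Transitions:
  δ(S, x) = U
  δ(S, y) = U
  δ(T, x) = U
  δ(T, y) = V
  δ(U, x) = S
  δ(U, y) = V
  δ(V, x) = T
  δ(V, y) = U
ε, xx, yx, xxxx, xxyx, xyyx, yxxx, yxyx, yyyx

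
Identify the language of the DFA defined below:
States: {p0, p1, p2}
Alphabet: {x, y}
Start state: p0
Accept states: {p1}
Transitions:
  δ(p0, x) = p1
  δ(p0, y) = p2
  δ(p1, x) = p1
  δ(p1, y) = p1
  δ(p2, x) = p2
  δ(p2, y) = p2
Testing a few strings:
  'x' → accept
  'xxy' → accept
  'yyx' → reject
  'y' → reject
State roles: p0=no input read; p1=started with x; p2=started with y (dead)
All strings over {x,y} starting with x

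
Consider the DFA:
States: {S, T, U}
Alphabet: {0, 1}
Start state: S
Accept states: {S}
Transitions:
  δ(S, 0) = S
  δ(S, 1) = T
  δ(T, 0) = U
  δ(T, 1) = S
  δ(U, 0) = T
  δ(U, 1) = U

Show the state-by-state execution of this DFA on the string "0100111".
read '0': S → S
  read '1': S → T
  read '0': T → U
  read '0': U → T
  read '1': T → S
  read '1': S → T
  read '1': T → S
S -> S -> T -> U -> T -> S -> T -> S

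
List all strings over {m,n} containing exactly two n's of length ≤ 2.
nn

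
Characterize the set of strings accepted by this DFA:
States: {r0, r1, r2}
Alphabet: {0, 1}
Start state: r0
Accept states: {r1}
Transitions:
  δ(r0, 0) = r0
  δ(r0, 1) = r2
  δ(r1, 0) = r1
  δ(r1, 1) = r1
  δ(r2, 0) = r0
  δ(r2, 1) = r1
Testing a few strings:
  '0100' → reject
  '0001' → reject
  '1100' → accept
  '0' → reject
State roles: r0=no progress toward 11; r1=substring 11 seen; r2=one trailing 1
All binary strings containing the substring 11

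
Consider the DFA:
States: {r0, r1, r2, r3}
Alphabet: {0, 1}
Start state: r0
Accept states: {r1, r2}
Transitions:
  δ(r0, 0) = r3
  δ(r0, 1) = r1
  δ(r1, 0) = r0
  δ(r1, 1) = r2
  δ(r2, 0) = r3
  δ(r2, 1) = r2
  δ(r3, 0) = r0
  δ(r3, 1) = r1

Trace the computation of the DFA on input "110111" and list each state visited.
read '1': r0 → r1
  read '1': r1 → r2
  read '0': r2 → r3
  read '1': r3 → r1
  read '1': r1 → r2
  read '1': r2 → r2
r0 -> r1 -> r2 -> r3 -> r1 -> r2 -> r2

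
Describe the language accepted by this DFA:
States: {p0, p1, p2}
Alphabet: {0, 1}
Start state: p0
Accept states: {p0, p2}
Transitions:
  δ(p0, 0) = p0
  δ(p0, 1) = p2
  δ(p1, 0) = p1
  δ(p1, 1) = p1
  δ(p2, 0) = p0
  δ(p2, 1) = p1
Testing a few strings:
  '1' → accept
  '00' → accept
  '000' → accept
  '011' → reject
State roles: p0=last symbol not 1 (ok); p1=saw 11 (dead); p2=last symbol 1 (ok)
All binary strings with no two consecutive 1's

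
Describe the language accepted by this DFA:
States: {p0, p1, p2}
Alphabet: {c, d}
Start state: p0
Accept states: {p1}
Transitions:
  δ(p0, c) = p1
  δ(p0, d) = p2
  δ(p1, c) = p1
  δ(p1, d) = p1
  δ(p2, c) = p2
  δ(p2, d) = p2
Testing a few strings:
  'ccc' → accept
  'c' → accept
  'dc' → reject
  'cc' → accept
State roles: p0=no input read; p1=started with c; p2=started with d (dead)
All strings over {c,d} starting with c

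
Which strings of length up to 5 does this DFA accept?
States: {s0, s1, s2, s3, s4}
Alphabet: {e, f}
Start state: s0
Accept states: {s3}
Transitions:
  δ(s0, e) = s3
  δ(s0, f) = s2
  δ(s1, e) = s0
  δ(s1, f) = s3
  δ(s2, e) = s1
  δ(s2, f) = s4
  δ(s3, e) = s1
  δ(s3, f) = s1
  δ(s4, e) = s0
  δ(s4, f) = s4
e, eef, eff, fef, eeee, efee, feee, ffee, eefef, eefff, effef, effff, fefef, fefff, fffee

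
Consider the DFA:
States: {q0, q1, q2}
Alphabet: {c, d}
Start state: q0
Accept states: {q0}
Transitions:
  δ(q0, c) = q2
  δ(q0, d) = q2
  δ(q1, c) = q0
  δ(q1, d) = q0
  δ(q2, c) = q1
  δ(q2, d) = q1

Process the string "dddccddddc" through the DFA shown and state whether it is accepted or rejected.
Processing string "dddccddddc":
  q0 --d--> q2
  q2 --d--> q1
  q1 --d--> q0
  q0 --c--> q2
  q2 --c--> q1
  q1 --d--> q0
  q0 --d--> q2
  q2 --d--> q1
  q1 --d--> q0
  q0 --c--> q2
Final state: q2
Accept states: {q0}
No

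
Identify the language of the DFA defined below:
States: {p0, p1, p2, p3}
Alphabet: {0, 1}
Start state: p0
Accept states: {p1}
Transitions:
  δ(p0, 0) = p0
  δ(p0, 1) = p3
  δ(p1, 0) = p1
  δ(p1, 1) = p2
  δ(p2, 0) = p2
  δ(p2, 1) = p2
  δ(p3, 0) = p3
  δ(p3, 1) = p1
Testing a few strings:
  '0' → reject
  '01' → reject
  '0001' → reject
  '1' → reject
State roles: p0=zero 1's; p1=two 1's; p2=≥ three 1's (dead); p3=one 1
All binary strings containing exactly two 1's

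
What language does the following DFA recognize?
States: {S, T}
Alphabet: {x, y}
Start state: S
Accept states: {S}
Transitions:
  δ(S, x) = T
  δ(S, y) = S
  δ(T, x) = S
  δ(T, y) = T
Testing a few strings:
  'y' → accept
  'x' → reject
  'yxy' → reject
  'xx' → accept
State roles: S=even number of x's so far; T=odd number of x's so far
All strings over {x,y} with an even number of x's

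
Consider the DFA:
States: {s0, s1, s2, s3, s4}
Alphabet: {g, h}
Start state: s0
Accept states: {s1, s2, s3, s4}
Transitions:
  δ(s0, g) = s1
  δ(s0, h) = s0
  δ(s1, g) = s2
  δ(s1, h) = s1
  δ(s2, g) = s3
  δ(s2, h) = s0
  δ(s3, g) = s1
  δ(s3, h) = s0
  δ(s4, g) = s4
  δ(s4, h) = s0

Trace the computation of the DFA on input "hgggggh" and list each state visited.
read 'h': s0 → s0
  read 'g': s0 → s1
  read 'g': s1 → s2
  read 'g': s2 → s3
  read 'g': s3 → s1
  read 'g': s1 → s2
  read 'h': s2 → s0
s0 -> s0 -> s1 -> s2 -> s3 -> s1 -> s2 -> s0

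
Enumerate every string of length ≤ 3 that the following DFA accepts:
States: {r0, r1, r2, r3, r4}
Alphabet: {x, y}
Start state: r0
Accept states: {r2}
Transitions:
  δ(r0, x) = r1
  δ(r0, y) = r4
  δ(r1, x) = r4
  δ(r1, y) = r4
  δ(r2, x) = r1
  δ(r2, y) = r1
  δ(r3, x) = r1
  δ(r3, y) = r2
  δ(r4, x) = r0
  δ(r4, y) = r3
yyy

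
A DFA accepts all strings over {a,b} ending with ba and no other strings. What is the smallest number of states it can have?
By Myhill–Nerode, count the distinguishable equivalence classes: 3 classes — one per longest suffix of the input that is a prefix of 'ba' (lengths 0 through 2); only the length-2 class is accepting.
3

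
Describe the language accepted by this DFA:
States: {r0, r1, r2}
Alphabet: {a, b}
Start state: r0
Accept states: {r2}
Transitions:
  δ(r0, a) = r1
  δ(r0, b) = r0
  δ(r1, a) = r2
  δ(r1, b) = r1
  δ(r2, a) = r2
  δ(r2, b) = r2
Testing a few strings:
  'ab' → reject
  'b' → reject
  'baba' → accept
  'aaaa' → accept
State roles: r0=zero a's seen; r1=one a seen; r2=≥ two a's seen
All strings over {a,b} containing at least two a's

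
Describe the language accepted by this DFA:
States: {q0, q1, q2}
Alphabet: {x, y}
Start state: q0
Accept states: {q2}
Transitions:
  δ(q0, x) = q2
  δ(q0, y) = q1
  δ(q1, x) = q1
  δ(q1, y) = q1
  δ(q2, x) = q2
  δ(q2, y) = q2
Testing a few strings:
  'yx' → reject
  'y' → reject
  'yy' → reject
  'xyx' → accept
State roles: q0=no input read; q1=started with y (dead); q2=started with x
All strings over {x,y} starting with x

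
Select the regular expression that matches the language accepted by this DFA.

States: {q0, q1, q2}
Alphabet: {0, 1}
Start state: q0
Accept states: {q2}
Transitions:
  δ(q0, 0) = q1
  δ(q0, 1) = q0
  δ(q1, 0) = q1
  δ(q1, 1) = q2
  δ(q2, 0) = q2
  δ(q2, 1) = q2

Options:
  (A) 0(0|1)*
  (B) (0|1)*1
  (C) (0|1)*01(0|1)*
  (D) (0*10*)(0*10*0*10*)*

Check each option against the DFA on short strings; one disagreement eliminates an option:
  (A) 0(0|1)*: on '0' the DFA goes q0 → q1 and rejects (q1 ∉ Accept), but the regex matches it → eliminate
  (B) (0|1)*1: on '1' the DFA goes q0 → q0 and rejects (q0 ∉ Accept), but the regex matches it → eliminate
  (C) (0|1)*01(0|1)*: agrees with the DFA on every string of length ≤ 6
  (D) (0*10*)(0*10*0*10*)*: on '1' the DFA goes q0 → q0 and rejects (q0 ∉ Accept), but the regex matches it → eliminate
Only (C) is consistent with the DFA.
(C) (0|1)*01(0|1)*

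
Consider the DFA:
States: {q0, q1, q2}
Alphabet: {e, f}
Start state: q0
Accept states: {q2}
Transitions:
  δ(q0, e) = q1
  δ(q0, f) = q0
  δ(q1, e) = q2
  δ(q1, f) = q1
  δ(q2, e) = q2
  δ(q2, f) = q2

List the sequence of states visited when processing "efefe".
read 'e': q0 → q1
  read 'f': q1 → q1
  read 'e': q1 → q2
  read 'f': q2 → q2
  read 'e': q2 → q2
q0 -> q1 -> q1 -> q2 -> q2 -> q2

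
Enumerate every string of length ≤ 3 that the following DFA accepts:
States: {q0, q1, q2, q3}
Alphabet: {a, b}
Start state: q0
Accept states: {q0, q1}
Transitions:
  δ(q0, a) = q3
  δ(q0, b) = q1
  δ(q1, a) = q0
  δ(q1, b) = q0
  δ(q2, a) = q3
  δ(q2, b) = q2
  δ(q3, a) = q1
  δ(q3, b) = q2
ε, b, aa, ba, bb, aaa, aab, bab, bbb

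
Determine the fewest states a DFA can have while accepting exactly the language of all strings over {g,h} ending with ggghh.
By Myhill–Nerode, count the distinguishable equivalence classes: 6 classes — one per longest suffix of the input that is a prefix of 'ggghh' (lengths 0 through 5); only the length-5 class is accepting.
6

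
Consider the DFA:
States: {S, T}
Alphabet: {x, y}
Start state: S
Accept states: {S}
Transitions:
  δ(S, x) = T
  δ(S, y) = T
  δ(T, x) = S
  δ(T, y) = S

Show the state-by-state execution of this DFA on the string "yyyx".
read 'y': S → T
  read 'y': T → S
  read 'y': S → T
  read 'x': T → S
S -> T -> S -> T -> S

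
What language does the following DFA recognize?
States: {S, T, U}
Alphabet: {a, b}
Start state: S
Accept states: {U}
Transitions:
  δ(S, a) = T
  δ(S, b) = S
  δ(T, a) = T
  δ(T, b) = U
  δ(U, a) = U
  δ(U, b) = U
Testing a few strings:
  'aaa' → reject
  'bb' → reject
  'ab' → accept
  'b' → reject
State roles: S=no a seen yet; T=seen a a, waiting for b; U=substring ab seen
All strings over {a,b} containing the substring ab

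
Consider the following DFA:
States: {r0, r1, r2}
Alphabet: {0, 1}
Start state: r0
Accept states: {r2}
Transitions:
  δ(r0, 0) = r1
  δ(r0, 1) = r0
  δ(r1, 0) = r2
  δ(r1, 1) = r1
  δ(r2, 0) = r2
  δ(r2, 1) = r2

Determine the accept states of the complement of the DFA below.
Complement accept states = All states \ Original accept states
= {r0, r1, r2} \ {r2}
{r0, r1}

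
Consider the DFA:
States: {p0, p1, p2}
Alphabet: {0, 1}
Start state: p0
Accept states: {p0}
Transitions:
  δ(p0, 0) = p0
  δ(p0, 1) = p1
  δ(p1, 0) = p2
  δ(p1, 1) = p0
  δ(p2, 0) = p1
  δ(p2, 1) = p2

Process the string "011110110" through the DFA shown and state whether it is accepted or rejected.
Processing string "011110110":
  p0 --0--> p0
  p0 --1--> p1
  p1 --1--> p0
  p0 --1--> p1
  p1 --1--> p0
  p0 --0--> p0
  p0 --1--> p1
  p1 --1--> p0
  p0 --0--> p0
Final state: p0
Accept states: {p0}
Yes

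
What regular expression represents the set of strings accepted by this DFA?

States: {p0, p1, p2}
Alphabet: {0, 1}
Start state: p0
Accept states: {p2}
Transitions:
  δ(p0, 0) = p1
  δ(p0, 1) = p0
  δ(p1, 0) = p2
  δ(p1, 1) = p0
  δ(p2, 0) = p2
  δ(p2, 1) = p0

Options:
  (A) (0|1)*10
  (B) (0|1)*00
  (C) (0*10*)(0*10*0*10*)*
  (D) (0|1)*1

Check each option against the DFA on short strings; one disagreement eliminates an option:
  (A) (0|1)*10: on '00' the DFA goes p0 → p1 → p2 and accepts (p2 ∈ Accept), but the regex does not match it → eliminate
  (B) (0|1)*00: agrees with the DFA on every string of length ≤ 6
  (C) (0*10*)(0*10*0*10*)*: on '1' the DFA goes p0 → p0 and rejects (p0 ∉ Accept), but the regex matches it → eliminate
  (D) (0|1)*1: on '1' the DFA goes p0 → p0 and rejects (p0 ∉ Accept), but the regex matches it → eliminate
Only (B) is consistent with the DFA.
(B) (0|1)*00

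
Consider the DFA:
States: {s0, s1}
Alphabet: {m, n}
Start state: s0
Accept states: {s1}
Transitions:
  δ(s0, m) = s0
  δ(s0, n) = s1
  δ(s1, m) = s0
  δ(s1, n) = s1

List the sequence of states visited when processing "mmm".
read 'm': s0 → s0
  read 'm': s0 → s0
  read 'm': s0 → s0
s0 -> s0 -> s0 -> s0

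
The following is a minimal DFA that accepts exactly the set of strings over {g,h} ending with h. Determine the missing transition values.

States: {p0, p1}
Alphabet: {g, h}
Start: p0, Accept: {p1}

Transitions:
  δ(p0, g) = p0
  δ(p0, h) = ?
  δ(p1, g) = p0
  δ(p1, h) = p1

From the language and accept set, identify what each state tracks — p0: last symbol not h; p1: last symbol is h.
Each missing δ(q, a) is the state matching the new tracked value after reading a.
δ(p0, h) = p1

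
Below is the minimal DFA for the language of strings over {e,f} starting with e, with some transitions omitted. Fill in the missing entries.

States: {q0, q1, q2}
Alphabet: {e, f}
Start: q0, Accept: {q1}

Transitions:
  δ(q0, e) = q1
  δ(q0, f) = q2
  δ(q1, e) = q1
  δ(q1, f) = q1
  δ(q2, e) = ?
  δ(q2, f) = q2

From the language and accept set, identify what each state tracks — q0: no input read; q1: started with e; q2: started with f (dead).
Each missing δ(q, a) is the state matching the new tracked value after reading a.
δ(q2, e) = q2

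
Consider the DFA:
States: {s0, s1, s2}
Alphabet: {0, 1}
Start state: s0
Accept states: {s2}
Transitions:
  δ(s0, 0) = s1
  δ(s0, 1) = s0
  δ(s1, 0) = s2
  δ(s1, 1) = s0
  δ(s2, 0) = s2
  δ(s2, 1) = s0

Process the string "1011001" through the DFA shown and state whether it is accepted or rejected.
Processing string "1011001":
  s0 --1--> s0
  s0 --0--> s1
  s1 --1--> s0
  s0 --1--> s0
  s0 --0--> s1
  s1 --0--> s2
  s2 --1--> s0
Final state: s0
Accept states: {s2}
No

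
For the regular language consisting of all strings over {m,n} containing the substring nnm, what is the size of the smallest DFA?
By Myhill–Nerode, count the distinguishable equivalence classes: 4 classes — one per longest suffix of the input that is a prefix of 'nnm' (lengths 0 through 2), plus an absorbing 'already seen nnm' class.
4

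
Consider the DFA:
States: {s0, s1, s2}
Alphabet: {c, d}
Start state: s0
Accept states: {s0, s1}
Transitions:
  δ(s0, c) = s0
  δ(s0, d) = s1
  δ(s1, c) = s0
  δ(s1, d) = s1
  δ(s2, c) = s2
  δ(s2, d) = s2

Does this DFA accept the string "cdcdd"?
Processing string "cdcdd":
  s0 --c--> s0
  s0 --d--> s1
  s1 --c--> s0
  s0 --d--> s1
  s1 --d--> s1
Final state: s1
Accept states: {s0, s1}
Yes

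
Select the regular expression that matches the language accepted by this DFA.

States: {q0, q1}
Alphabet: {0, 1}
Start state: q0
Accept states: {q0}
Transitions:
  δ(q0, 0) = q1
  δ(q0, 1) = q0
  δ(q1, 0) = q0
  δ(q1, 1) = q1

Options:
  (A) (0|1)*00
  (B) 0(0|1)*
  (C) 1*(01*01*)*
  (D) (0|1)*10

Check each option against the DFA on short strings; one disagreement eliminates an option:
  (A) (0|1)*00: on ε the DFA stays in q0 and accepts (q0 ∈ Accept), but the regex does not match it → eliminate
  (B) 0(0|1)*: on ε the DFA stays in q0 and accepts (q0 ∈ Accept), but the regex does not match it → eliminate
  (C) 1*(01*01*)*: agrees with the DFA on every string of length ≤ 6
  (D) (0|1)*10: on ε the DFA stays in q0 and accepts (q0 ∈ Accept), but the regex does not match it → eliminate
Only (C) is consistent with the DFA.
(C) 1*(01*01*)*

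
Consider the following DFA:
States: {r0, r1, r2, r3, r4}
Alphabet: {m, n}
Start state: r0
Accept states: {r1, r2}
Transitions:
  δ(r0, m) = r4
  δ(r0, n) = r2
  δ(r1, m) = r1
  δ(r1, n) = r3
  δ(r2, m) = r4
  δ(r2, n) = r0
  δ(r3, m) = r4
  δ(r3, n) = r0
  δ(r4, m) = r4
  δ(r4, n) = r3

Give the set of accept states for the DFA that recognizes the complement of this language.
Complement accept states = All states \ Original accept states
= {r0, r1, r2, r3, r4} \ {r1, r2}
{r0, r3, r4}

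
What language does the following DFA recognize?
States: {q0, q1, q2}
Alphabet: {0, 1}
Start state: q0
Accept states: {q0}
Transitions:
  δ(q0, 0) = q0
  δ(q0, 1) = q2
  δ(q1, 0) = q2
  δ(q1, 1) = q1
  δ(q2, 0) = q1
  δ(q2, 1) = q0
Testing a few strings:
  '000' → accept
  '10' → reject
  '110' → accept
  '0110' → accept
State roles: q0=value ≡ 0 (mod 3); q1=value ≡ 2 (mod 3); q2=value ≡ 1 (mod 3)
All binary strings representing a multiple of 3 (read in base 2; leading zeros allowed and ε counts as 0)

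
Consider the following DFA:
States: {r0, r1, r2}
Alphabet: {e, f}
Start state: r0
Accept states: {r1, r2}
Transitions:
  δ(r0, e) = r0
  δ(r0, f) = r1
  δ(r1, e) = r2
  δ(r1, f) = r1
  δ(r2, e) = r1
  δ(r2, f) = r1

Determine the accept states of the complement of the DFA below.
Complement accept states = All states \ Original accept states
= {r0, r1, r2} \ {r1, r2}
{r0}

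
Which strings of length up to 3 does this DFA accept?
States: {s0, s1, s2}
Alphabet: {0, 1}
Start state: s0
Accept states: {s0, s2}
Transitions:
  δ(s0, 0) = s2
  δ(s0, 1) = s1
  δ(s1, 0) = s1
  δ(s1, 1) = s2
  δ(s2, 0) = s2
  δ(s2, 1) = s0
ε, 0, 00, 01, 11, 000, 001, 010, 101, 110, 111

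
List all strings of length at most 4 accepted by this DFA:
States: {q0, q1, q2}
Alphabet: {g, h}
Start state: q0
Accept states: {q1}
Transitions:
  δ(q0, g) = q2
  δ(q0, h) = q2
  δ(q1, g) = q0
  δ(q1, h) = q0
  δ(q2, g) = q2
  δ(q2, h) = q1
gh, hh, ggh, hgh, gggh, hggh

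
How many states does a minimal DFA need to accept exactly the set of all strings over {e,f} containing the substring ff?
By Myhill–Nerode, count the distinguishable equivalence classes: 3 classes — one per longest suffix of the input that is a prefix of 'ff' (lengths 0 through 1), plus an absorbing 'already seen ff' class.
3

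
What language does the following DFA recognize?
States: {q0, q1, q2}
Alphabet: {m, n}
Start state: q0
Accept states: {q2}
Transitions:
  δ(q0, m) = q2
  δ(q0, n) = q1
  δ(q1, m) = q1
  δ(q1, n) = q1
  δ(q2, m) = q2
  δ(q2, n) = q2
Testing a few strings:
  'mnm' → accept
  'mn' → accept
  'n' → reject
  'm' → accept
State roles: q0=no input read; q1=started with n (dead); q2=started with m
All strings over {m,n} starting with m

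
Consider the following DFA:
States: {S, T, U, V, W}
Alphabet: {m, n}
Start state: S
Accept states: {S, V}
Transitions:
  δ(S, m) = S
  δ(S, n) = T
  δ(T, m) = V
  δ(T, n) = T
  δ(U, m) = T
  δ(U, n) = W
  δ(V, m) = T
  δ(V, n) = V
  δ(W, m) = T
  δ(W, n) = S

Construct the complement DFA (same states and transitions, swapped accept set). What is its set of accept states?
Complement accept states = All states \ Original accept states
= {S, T, U, V, W} \ {S, V}
{T, U, W}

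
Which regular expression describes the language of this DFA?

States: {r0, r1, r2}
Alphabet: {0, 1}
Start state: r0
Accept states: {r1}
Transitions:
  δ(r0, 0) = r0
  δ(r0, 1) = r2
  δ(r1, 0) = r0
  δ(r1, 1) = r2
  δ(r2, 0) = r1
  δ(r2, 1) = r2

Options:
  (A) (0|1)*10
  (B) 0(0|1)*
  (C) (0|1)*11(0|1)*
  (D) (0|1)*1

Check each option against the DFA on short strings; one disagreement eliminates an option:
  (A) (0|1)*10: agrees with the DFA on every string of length ≤ 6
  (B) 0(0|1)*: on '0' the DFA goes r0 → r0 and rejects (r0 ∉ Accept), but the regex matches it → eliminate
  (C) (0|1)*11(0|1)*: on '10' the DFA goes r0 → r2 → r1 and accepts (r1 ∈ Accept), but the regex does not match it → eliminate
  (D) (0|1)*1: on '1' the DFA goes r0 → r2 and rejects (r2 ∉ Accept), but the regex matches it → eliminate
Only (A) is consistent with the DFA.
(A) (0|1)*10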